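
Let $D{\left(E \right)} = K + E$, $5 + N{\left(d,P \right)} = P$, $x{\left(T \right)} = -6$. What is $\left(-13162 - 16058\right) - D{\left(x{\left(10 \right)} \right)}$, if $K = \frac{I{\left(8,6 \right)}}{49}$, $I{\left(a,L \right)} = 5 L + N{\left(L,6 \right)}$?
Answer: $- \frac{1431517}{49} \approx -29215.0$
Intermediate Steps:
$N{\left(d,P \right)} = -5 + P$
$I{\left(a,L \right)} = 1 + 5 L$ ($I{\left(a,L \right)} = 5 L + \left(-5 + 6\right) = 5 L + 1 = 1 + 5 L$)
$K = \frac{31}{49}$ ($K = \frac{1 + 5 \cdot 6}{49} = \left(1 + 30\right) \frac{1}{49} = 31 \cdot \frac{1}{49} = \frac{31}{49} \approx 0.63265$)
$D{\left(E \right)} = \frac{31}{49} + E$
$\left(-13162 - 16058\right) - D{\left(x{\left(10 \right)} \right)} = \left(-13162 - 16058\right) - \left(\frac{31}{49} - 6\right) = -29220 - - \frac{263}{49} = -29220 + \frac{263}{49} = - \frac{1431517}{49}$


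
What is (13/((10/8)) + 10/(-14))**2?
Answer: 114921/1225 ≈ 93.813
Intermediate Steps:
(13/((10/8)) + 10/(-14))**2 = (13/((10*(1/8))) + 10*(-1/14))**2 = (13/(5/4) - 5/7)**2 = (13*(4/5) - 5/7)**2 = (52/5 - 5/7)**2 = (339/35)**2 = 114921/1225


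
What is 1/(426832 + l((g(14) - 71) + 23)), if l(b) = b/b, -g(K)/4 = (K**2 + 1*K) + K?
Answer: 1/426833 ≈ 2.3428e-6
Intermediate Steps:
g(K) = -8*K - 4*K**2 (g(K) = -4*((K**2 + 1*K) + K) = -4*((K**2 + K) + K) = -4*((K + K**2) + K) = -4*(K**2 + 2*K) = -8*K - 4*K**2)
l(b) = 1
1/(426832 + l((g(14) - 71) + 23)) = 1/(426832 + 1) = 1/426833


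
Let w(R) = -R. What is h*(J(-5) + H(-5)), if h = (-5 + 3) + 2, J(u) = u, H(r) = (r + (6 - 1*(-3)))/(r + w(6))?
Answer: 0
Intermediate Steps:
H(r) = (9 + r)/(-6 + r) (H(r) = (r + (6 - 1*(-3)))/(r - 1*6) = (r + (6 + 3))/(r - 6) = (r + 9)/(-6 + r) = (9 + r)/(-6 + r))
h = 0 (h = -2 + 2 = 0)
h*(J(-5) + H(-5)) = 0*(-5 + (9 - 5)/(-6 - 5)) = 0*(-5 + 4/(-11)) = 0*(-5 - 1/11*4) = 0*(-5 - 4/11) = 0*(-59/11) = 0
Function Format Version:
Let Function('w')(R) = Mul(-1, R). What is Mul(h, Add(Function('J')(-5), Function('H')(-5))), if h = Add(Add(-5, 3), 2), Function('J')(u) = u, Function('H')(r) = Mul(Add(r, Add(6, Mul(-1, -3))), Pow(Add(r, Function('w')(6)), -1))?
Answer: 0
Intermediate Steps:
Function('H')(r) = Mul(Pow(Add(-6, r), -1), Add(9, r)) (Function('H')(r) = Mul(Add(r, Add(6, Mul(-1, -3))), Pow(Add(r, Mul(-1, 6)), -1)) = Mul(Add(r, Add(6, 3)), Pow(Add(r, -6), -1)) = Mul(Add(r, 9), Pow(Add(-6, r), -1)) = Mul(Add(9, r), Pow(Add(-6, r), -1)) = Mul(Pow(Add(-6, r), -1), Add(9, r)))
h = 0 (h = Add(-2, 2) = 0)
Mul(h, Add(Function('J')(-5), Function('H')(-5))) = Mul(0, Add(-5, Mul(Pow(Add(-6, -5), -1), Add(9, -5)))) = Mul(0, Add(-5, Mul(Pow(-11, -1), 4))) = Mul(0, Add(-5, Mul(Rational(-1, 11), 4))) = Mul(0, Add(-5, Rational(-4, 11))) = Mul(0, Rational(-59, 11)) = 0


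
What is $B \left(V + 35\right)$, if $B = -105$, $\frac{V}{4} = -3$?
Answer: $-2415$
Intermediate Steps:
$V = -12$ ($V = 4 \left(-3\right) = -12$)
$B \left(V + 35\right) = - 105 \left(-12 + 35\right) = \left(-105\right) 23 = -2415$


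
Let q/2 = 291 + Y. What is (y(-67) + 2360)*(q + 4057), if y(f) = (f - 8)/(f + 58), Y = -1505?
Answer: 3858015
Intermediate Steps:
y(f) = (-8 + f)/(58 + f)
q = -2428 (q = 2*(291 - 1505) = 2*(-1214) = -2428)
(y(-67) + 2360)*(q + 4057) = ((-8 - 67)/(58 - 67) + 2360)*(-2428 + 4057) = (-75/(-9) + 2360)*1629 = (-⅑*(-75) + 2360)*1629 = (25/3 + 2360)*1629 = (7105/3)*1629 = 3858015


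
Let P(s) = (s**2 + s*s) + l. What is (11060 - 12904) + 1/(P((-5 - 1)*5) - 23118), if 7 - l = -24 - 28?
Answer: -39201597/21259 ≈ -1844.0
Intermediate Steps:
l = 59 (l = 7 - (-24 - 28) = 7 - 1*(-52) = 7 + 52 = 59)
P(s) = 59 + 2*s**2 (P(s) = (s**2 + s*s) + 59 = (s**2 + s**2) + 59 = 2*s**2 + 59 = 59 + 2*s**2)
(11060 - 12904) + 1/(P((-5 - 1)*5) - 23118) = (11060 - 12904) + 1/((59 + 2*((-5 - 1)*5)**2) - 23118) = -1844 + 1/((59 + 2*(-6*5)**2) - 23118) = -1844 + 1/((59 + 2*(-30)**2) - 23118) = -1844 + 1/((59 + 2*900) - 23118) = -1844 + 1/((59 + 1800) - 23118) = -1844 + 1/(1859 - 23118) = -1844 + 1/(-21259) = -1844 - 1/21259 = -39201597/21259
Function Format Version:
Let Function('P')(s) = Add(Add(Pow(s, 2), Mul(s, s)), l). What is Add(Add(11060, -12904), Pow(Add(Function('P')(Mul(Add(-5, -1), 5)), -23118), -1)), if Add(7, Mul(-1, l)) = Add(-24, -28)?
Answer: Rational(-39201597, 21259) ≈ -1844.0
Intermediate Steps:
l = 59 (l = Add(7, Mul(-1, Add(-24, -28))) = Add(7, Mul(-1, -52)) = Add(7, 52) = 59)
Function('P')(s) = Add(59, Mul(2, Pow(s, 2))) (Function('P')(s) = Add(Add(Pow(s, 2), Mul(s, s)), 59) = Add(Add(Pow(s, 2), Pow(s, 2)), 59) = Add(Mul(2, Pow(s, 2)), 59) = Add(59, Mul(2, Pow(s, 2))))
Add(Add(11060, -12904), Pow(Add(Function('P')(Mul(Add(-5, -1), 5)), -23118), -1)) = Add(Add(11060, -12904), Pow(Add(Add(59, Mul(2, Pow(Mul(Add(-5, -1), 5), 2))), -23118), -1)) = Add(-1844, Pow(Add(Add(59, Mul(2, Pow(Mul(-6, 5), 2))), -23118), -1)) = Add(-1844, Pow(Add(Add(59, Mul(2, Pow(-30, 2))), -23118), -1)) = Add(-1844, Pow(Add(Add(59, Mul(2, 900)), -23118), -1)) = Add(-1844, Pow(Add(Add(59, 1800), -23118), -1)) = Add(-1844, Pow(Add(1859, -23118), -1)) = Add(-1844, Pow(-21259, -1)) = Add(-1844, Rational(-1, 21259)) = Rational(-39201597, 21259)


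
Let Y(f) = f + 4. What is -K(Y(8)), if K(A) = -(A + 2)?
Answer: 14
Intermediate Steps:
Y(f) = 4 + f
K(A) = -2 - A (K(A) = -(2 + A) = -2 - A)
-K(Y(8)) = -(-2 - (4 + 8)) = -(-2 - 1*12) = -(-2 - 12) = -1*(-14) = 14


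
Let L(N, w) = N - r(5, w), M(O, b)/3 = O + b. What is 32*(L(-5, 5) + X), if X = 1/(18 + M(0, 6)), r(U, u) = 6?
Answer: -3160/9 ≈ -351.11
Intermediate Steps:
M(O, b) = 3*O + 3*b (M(O, b) = 3*(O + b) = 3*O + 3*b)
X = 1/36 (X = 1/(18 + (3*0 + 3*6)) = 1/(18 + (0 + 18)) = 1/(18 + 18) = 1/36 ≈ 0.027778)
L(N, w) = -6 + N (L(N, w) = N - 1*6 = N - 6 = -6 + N)
32*(L(-5, 5) + X) = 32*((-6 - 5) + 1/36) = 32*(-11 + 1/36) = 32*(-395/36) = -3160/9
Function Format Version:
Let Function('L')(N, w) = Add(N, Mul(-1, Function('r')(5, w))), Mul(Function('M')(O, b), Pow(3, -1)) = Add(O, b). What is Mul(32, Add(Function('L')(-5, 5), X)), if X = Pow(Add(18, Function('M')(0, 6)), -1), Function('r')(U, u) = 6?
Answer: Rational(-3160, 9) ≈ -351.11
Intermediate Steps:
Function('M')(O, b) = Add(Mul(3, O), Mul(3, b)) (Function('M')(O, b) = Mul(3, Add(O, b)) = Add(Mul(3, O), Mul(3, b)))
X = Rational(1, 36) (X = Pow(Add(18, Add(Mul(3, 0), Mul(3, 6))), -1) = Pow(Add(18, Add(0, 18)), -1) = Pow(Add(18, 18), -1) = Pow(36, -1) = Rational(1, 36) ≈ 0.027778)
Function('L')(N, w) = Add(-6, N) (Function('L')(N, w) = Add(N, Mul(-1, 6)) = Add(N, -6) = Add(-6, N))
Mul(32, Add(Function('L')(-5, 5), X)) = Mul(32, Add(Add(-6, -5), Rational(1, 36))) = Mul(32, Add(-11, Rational(1, 36))) = Mul(32, Rational(-395, 36)) = Rational(-3160, 9)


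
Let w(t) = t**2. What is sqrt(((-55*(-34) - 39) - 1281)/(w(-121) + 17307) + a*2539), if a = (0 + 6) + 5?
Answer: sqrt(145441027446)/2282 ≈ 167.12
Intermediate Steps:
a = 11 (a = 6 + 5 = 11)
sqrt(((-55*(-34) - 39) - 1281)/(w(-121) + 17307) + a*2539) = sqrt(((-55*(-34) - 39) - 1281)/((-121)**2 + 17307) + 11*2539) = sqrt(((1870 - 39) - 1281)/(14641 + 17307) + 27929) = sqrt((1831 - 1281)/31948 + 27929) = sqrt(550*(1/31948) + 27929) = sqrt(275/15974 + 27929) = sqrt(446138121/15974) = sqrt(145441027446)/2282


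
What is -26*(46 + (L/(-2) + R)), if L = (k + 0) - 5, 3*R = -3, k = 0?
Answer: -1235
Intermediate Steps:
R = -1 (R = (⅓)*(-3) = -1)
L = -5 (L = (0 + 0) - 5 = 0 - 5 = -5)
-26*(46 + (L/(-2) + R)) = -26*(46 + (-5/(-2) - 1)) = -26*(46 + (-5*(-½) - 1)) = -26*(46 + (5/2 - 1)) = -26*(46 + 3/2) = -26*95/2 = -1235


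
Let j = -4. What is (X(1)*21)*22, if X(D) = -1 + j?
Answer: -2310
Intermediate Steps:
X(D) = -5 (X(D) = -1 - 4 = -5)
(X(1)*21)*22 = -5*21*22 = -105*22 = -2310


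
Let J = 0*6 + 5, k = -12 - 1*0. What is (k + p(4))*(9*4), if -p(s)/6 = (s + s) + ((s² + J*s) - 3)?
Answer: -9288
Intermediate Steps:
k = -12 (k = -12 + 0 = -12)
J = 5 (J = 0 + 5 = 5)
p(s) = 18 - 42*s - 6*s² (p(s) = -6*((s + s) + ((s² + 5*s) - 3)) = -6*(2*s + (-3 + s² + 5*s)) = -6*(-3 + s² + 7*s) = 18 - 42*s - 6*s²)
(k + p(4))*(9*4) = (-12 + (18 - 42*4 - 6*4²))*(9*4) = (-12 + (18 - 168 - 6*16))*36 = (-12 + (18 - 168 - 96))*36 = (-12 - 246)*36 = -258*36 = -9288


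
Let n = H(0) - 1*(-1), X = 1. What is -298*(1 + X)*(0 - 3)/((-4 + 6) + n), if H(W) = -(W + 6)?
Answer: -596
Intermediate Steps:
H(W) = -6 - W (H(W) = -(6 + W) = -6 - W)
n = -5 (n = (-6 - 1*0) - 1*(-1) = (-6 + 0) + 1 = -6 + 1 = -5)
-298*(1 + X)*(0 - 3)/((-4 + 6) + n) = -298*(1 + 1)*(0 - 3)/((-4 + 6) - 5) = -596*(-3/(2 - 5)) = -596*(-3/(-3)) = -596*(-3*(-⅓)) = -596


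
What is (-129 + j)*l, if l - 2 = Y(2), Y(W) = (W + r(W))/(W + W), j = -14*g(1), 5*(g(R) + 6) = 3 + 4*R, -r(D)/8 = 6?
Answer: 6137/10 ≈ 613.70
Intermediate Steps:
r(D) = -48 (r(D) = -8*6 = -48)
g(R) = -27/5 + 4*R/5 (g(R) = -6 + (3 + 4*R)/5 = -6 + (3/5 + 4*R/5) = -27/5 + 4*R/5)
j = 322/5 (j = -14*(-27/5 + (4/5)*1) = -14*(-27/5 + 4/5) = -14*(-23/5) = 322/5 ≈ 64.400)
Y(W) = (-48 + W)/(2*W) (Y(W) = (W - 48)/(W + W) = (-48 + W)/((2*W)) = (-48 + W)*(1/(2*W)) = (-48 + W)/(2*W))
l = -19/2 (l = 2 + (1/2)*(-48 + 2)/2 = 2 + (1/2)*(1/2)*(-46) = 2 - 23/2 = -19/2 ≈ -9.5000)
(-129 + j)*l = (-129 + 322/5)*(-19/2) = -323/5*(-19/2) = 6137/10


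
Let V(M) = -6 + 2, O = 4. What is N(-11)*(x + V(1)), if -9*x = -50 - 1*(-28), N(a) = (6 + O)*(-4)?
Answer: 560/9 ≈ 62.222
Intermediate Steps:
V(M) = -4
N(a) = -40 (N(a) = (6 + 4)*(-4) = 10*(-4) = -40)
x = 22/9 (x = -(-50 - 1*(-28))/9 = -(-50 + 28)/9 = -1/9*(-22) = 22/9 ≈ 2.4444)
N(-11)*(x + V(1)) = -40*(22/9 - 4) = -40*(-14/9) = 560/9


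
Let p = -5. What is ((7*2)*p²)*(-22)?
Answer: -7700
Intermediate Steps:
((7*2)*p²)*(-22) = ((7*2)*(-5)²)*(-22) = (14*25)*(-22) = 350*(-22) = -7700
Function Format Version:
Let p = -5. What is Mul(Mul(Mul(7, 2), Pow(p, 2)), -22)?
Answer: -7700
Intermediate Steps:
Mul(Mul(Mul(7, 2), Pow(p, 2)), -22) = Mul(Mul(Mul(7, 2), Pow(-5, 2)), -22) = Mul(Mul(14, 25), -22) = Mul(350, -22) = -7700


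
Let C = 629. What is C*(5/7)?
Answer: 3145/7 ≈ 449.29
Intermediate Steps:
C*(5/7) = 629*(5/7) = 3145/7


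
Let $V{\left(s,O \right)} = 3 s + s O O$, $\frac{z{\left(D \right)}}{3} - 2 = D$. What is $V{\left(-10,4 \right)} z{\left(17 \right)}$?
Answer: $-10830$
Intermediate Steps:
$z{\left(D \right)} = 6 + 3 D$
$V{\left(s,O \right)} = 3 s + s O^{2}$ ($V{\left(s,O \right)} = 3 s + O s O = 3 s + s O^{2}$)
$V{\left(-10,4 \right)} z{\left(17 \right)} = - 10 \left(3 + 4^{2}\right) \left(6 + 3 \cdot 17\right) = - 10 \left(3 + 16\right) \left(6 + 51\right) = \left(-10\right) 19 \cdot 57 = \left(-190\right) 57 = -10830$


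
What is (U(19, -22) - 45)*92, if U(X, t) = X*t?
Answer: -42596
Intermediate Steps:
(U(19, -22) - 45)*92 = (19*(-22) - 45)*92 = (-418 - 45)*92 = -463*92 = -42596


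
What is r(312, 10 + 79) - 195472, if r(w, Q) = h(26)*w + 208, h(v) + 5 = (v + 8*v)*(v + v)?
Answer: 3599592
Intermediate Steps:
h(v) = -5 + 18*v² (h(v) = -5 + (v + 8*v)*(v + v) = -5 + (9*v)*(2*v) = -5 + 18*v²)
r(w, Q) = 208 + 12163*w (r(w, Q) = (-5 + 18*26²)*w + 208 = (-5 + 18*676)*w + 208 = (-5 + 12168)*w + 208 = 12163*w + 208 = 208 + 12163*w)
r(312, 10 + 79) - 195472 = (208 + 12163*312) - 195472 = (208 + 3794856) - 195472 = 3795064 - 195472 = 3599592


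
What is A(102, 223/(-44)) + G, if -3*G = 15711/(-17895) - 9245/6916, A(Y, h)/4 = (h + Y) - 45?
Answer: 283800779387/1361380020 ≈ 208.47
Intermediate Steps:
A(Y, h) = -180 + 4*Y + 4*h (A(Y, h) = 4*((h + Y) - 45) = 4*((Y + h) - 45) = 4*(-45 + Y + h) = -180 + 4*Y + 4*h)
G = 91365517/123761820 (G = -(15711/(-17895) - 9245/6916)/3 = -(15711*(-1/17895) - 9245*1/6916)/3 = -(-5237/5965 - 9245/6916)/3 = -⅓*(-91365517/41253940) = 91365517/123761820 ≈ 0.73824)
A(102, 223/(-44)) + G = (-180 + 4*102 + 4*(223/(-44))) + 91365517/123761820 = (-180 + 408 + 4*(223*(-1/44))) + 91365517/123761820 = (-180 + 408 + 4*(-223/44)) + 91365517/123761820 = (-180 + 408 - 223/11) + 91365517/123761820 = 2285/11 + 91365517/123761820 = 283800779387/1361380020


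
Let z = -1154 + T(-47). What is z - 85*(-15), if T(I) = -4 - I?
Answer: 164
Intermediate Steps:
z = -1111 (z = -1154 + (-4 - 1*(-47)) = -1154 + (-4 + 47) = -1154 + 43 = -1111)
z - 85*(-15) = -1111 - 85*(-15) = -1111 - 1*(-1275) = -1111 + 1275 = 164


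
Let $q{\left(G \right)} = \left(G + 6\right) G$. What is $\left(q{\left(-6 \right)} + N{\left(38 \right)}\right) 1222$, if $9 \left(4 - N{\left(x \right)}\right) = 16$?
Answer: $\frac{24440}{9} \approx 2715.6$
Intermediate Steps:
$q{\left(G \right)} = G \left(6 + G\right)$ ($q{\left(G \right)} = \left(6 + G\right) G = G \left(6 + G\right)$)
$N{\left(x \right)} = \frac{20}{9}$ ($N{\left(x \right)} = 4 - \frac{16}{9} = \frac{20}{9}$)
$\left(q{\left(-6 \right)} + N{\left(38 \right)}\right) 1222 = \left(- 6 \left(6 - 6\right) + \frac{20}{9}\right) 1222 = \left(\left(-6\right) 0 + \frac{20}{9}\right) 1222 = \left(0 + \frac{20}{9}\right) 1222 = \frac{20}{9} \cdot 1222 = \frac{24440}{9}$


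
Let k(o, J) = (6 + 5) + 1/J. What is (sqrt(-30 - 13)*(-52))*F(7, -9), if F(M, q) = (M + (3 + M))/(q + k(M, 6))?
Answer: -408*I*sqrt(43) ≈ -2675.4*I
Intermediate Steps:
k(o, J) = 11 + 1/J
F(M, q) = (3 + 2*M)/(67/6 + q) (F(M, q) = (M + (3 + M))/(q + (11 + 1/6)) = (3 + 2*M)/(q + (11 + 1/6)) = (3 + 2*M)/(q + 67/6) = (3 + 2*M)/(67/6 + q))
(sqrt(-30 - 13)*(-52))*F(7, -9) = (sqrt(-30 - 13)*(-52))*(6*(3 + 2*7)/(67 + 6*(-9))) = (sqrt(-43)*(-52))*(6*(3 + 14)/(67 - 54)) = ((I*sqrt(43))*(-52))*(6*17/13) = (-52*I*sqrt(43))*(6*(1/13)*17) = -52*I*sqrt(43)*(102/13) = -408*I*sqrt(43)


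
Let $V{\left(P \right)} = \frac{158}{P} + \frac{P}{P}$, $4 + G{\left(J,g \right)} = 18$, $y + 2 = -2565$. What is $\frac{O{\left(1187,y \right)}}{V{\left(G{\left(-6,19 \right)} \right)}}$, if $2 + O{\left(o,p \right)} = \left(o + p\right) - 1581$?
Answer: $- \frac{20741}{86} \approx -241.17$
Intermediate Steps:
$y = -2567$ ($y = -2 - 2565 = -2567$)
$G{\left(J,g \right)} = 14$ ($G{\left(J,g \right)} = -4 + 18 = 14$)
$O{\left(o,p \right)} = -1583 + o + p$ ($O{\left(o,p \right)} = -2 - \left(1581 - o - p\right) = -2 + \left(-1581 + o + p\right) = -1583 + o + p$)
$V{\left(P \right)} = 1 + \frac{158}{P}$ ($V{\left(P \right)} = \frac{158}{P} + 1 = 1 + \frac{158}{P}$)
$\frac{O{\left(1187,y \right)}}{V{\left(G{\left(-6,19 \right)} \right)}} = \frac{-1583 + 1187 - 2567}{\frac{1}{14} \left(158 + 14\right)} = - \frac{2963}{\frac{1}{14} \cdot 172} = - \frac{2963}{\frac{86}{7}} = \left(-2963\right) \frac{7}{86} = - \frac{20741}{86}$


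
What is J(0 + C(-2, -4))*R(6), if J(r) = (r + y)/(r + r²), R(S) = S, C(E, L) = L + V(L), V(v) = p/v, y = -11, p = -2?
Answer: -348/35 ≈ -9.9429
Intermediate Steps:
V(v) = -2/v
C(E, L) = L - 2/L
J(r) = (-11 + r)/(r + r²) (J(r) = (r - 11)/(r + r²) = (-11 + r)/(r + r²))
J(0 + C(-2, -4))*R(6) = ((-11 + (0 + (-4 - 2/(-4))))/((0 + (-4 - 2/(-4)))*(1 + (0 + (-4 - 2/(-4))))))*6 = ((-11 + (0 + (-4 - 2*(-¼))))/((0 + (-4 - 2*(-¼)))*(1 + (0 + (-4 - 2*(-¼))))))*6 = ((-11 + (0 + (-4 + ½)))/((0 + (-4 + ½))*(1 + (0 + (-4 + ½)))))*6 = ((-11 + (0 - 7/2))/((0 - 7/2)*(1 + (0 - 7/2))))*6 = ((-11 - 7/2)/((-7/2)*(1 - 7/2)))*6 = -2/7*(-29/2)/(-5/2)*6 = -2/7*(-⅖)*(-29/2)*6 = -58/35*6 = -348/35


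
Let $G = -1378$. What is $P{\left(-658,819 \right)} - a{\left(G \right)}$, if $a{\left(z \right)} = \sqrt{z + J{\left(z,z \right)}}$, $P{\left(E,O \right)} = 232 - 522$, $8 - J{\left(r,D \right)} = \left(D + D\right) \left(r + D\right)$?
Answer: $-290 - i \sqrt{7596906} \approx -290.0 - 2756.3 i$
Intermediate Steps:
$J{\left(r,D \right)} = 8 - 2 D \left(D + r\right)$ ($J{\left(r,D \right)} = 8 - \left(D + D\right) \left(r + D\right) = 8 - 2 D \left(D + r\right)$)
$P{\left(E,O \right)} = -290$ ($P{\left(E,O \right)} = 232 - 522 = -290$)
$a{\left(z \right)} = \sqrt{8 + z - 4 z^{2}}$ ($a{\left(z \right)} = \sqrt{z - \left(-8 + 2 z^{2} + 2 z z\right)} = \sqrt{z - \left(-8 + 4 z^{2}\right)} = \sqrt{8 + z - 4 z^{2}}$)
$P{\left(-658,819 \right)} - a{\left(G \right)} = -290 - \sqrt{8 - 1378 - 4 \left(-1378\right)^{2}} = -290 - \sqrt{8 - 1378 - 7595536} = -290 - \sqrt{-7596906} = -290 - i \sqrt{7596906}$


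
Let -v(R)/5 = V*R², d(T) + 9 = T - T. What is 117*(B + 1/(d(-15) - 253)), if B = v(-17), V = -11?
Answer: 487245213/262 ≈ 1.8597e+6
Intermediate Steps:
d(T) = -9 (d(T) = -9 + (T - T) = -9 + 0 = -9)
v(R) = 55*R² (v(R) = -(-55)*R² = 55*R²)
B = 15895 (B = 55*(-17)² = 55*289 = 15895)
117*(B + 1/(d(-15) - 253)) = 117*(15895 + 1/(-9 - 253)) = 117*(15895 + 1/(-262)) = 117*(15895 - 1/262) = 117*(4164489/262) = 487245213/262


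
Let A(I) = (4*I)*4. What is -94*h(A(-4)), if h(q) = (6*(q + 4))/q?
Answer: -2115/4 ≈ -528.75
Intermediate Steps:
A(I) = 16*I
h(q) = (24 + 6*q)/q (h(q) = (6*(4 + q))/q = (24 + 6*q)/q)
-94*h(A(-4)) = -94*(6 + 24/((16*(-4)))) = -94*(6 + 24/(-64)) = -94*(6 + 24*(-1/64)) = -94*(6 - 3/8) = -94*45/8 = -2115/4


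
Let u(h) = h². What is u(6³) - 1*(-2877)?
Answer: 49533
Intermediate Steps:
u(6³) - 1*(-2877) = (6³)² - 1*(-2877) = 216² + 2877 = 46656 + 2877 = 49533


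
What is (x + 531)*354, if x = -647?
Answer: -41064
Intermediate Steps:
(x + 531)*354 = (-647 + 531)*354 = -116*354 = -41064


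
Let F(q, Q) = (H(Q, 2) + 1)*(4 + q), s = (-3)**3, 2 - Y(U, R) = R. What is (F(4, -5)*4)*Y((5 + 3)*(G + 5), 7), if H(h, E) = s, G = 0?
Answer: 4160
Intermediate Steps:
Y(U, R) = 2 - R
s = -27
H(h, E) = -27
F(q, Q) = -104 - 26*q (F(q, Q) = (-27 + 1)*(4 + q) = -26*(4 + q) = -104 - 26*q)
(F(4, -5)*4)*Y((5 + 3)*(G + 5), 7) = ((-104 - 26*4)*4)*(2 - 1*7) = ((-104 - 104)*4)*(2 - 7) = -208*4*(-5) = -832*(-5) = 4160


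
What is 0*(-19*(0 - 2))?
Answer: 0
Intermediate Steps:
0*(-19*(0 - 2)) = 0*(-19*(-2)) = 0*38 = 0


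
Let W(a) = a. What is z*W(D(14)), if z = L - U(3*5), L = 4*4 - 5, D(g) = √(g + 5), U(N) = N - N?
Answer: 11*√19 ≈ 47.948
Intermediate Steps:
U(N) = 0
D(g) = √(5 + g)
L = 11 (L = 16 - 5 = 11)
z = 11 (z = 11 - 1*0 = 11 + 0 = 11)
z*W(D(14)) = 11*√(5 + 14) = 11*√19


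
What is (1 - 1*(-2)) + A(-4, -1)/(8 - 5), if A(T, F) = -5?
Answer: 4/3 ≈ 1.3333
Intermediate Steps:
(1 - 1*(-2)) + A(-4, -1)/(8 - 5) = (1 - 1*(-2)) - 5/(8 - 5) = (1 + 2) - 5/3 = 3 - 5*⅓ = 3 - 5/3 = 4/3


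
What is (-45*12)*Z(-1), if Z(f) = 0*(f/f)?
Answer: 0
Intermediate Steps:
Z(f) = 0 (Z(f) = 0*1 = 0)
(-45*12)*Z(-1) = -45*12*0 = -540*0 = 0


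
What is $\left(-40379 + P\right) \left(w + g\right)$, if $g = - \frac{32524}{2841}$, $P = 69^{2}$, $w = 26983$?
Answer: $- \frac{2729271243622}{2841} \approx -9.6067 \cdot 10^{8}$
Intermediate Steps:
$P = 4761$
$g = - \frac{32524}{2841}$ ($g = \left(-32524\right) \frac{1}{2841} = - \frac{32524}{2841} \approx -11.448$)
$\left(-40379 + P\right) \left(w + g\right) = \left(-40379 + 4761\right) \left(26983 - \frac{32524}{2841}\right) = \left(-35618\right) \frac{76626179}{2841} = - \frac{2729271243622}{2841}$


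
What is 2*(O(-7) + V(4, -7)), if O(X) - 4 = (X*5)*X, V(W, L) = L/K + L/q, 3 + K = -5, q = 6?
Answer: 5969/12 ≈ 497.42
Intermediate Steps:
K = -8 (K = -3 - 5 = -8)
V(W, L) = L/24 (V(W, L) = L/(-8) + L/6 = L*(-1/8) + L*(1/6) = -L/8 + L/6 = L/24)
O(X) = 4 + 5*X**2 (O(X) = 4 + (X*5)*X = 4 + (5*X)*X = 4 + 5*X**2)
2*(O(-7) + V(4, -7)) = 2*((4 + 5*(-7)**2) + (1/24)*(-7)) = 2*((4 + 5*49) - 7/24) = 2*((4 + 245) - 7/24) = 2*(249 - 7/24) = 2*(5969/24) = 5969/12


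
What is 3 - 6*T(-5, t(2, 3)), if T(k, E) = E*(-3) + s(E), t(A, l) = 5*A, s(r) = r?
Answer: 123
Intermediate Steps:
T(k, E) = -2*E (T(k, E) = E*(-3) + E = -3*E + E = -2*E)
3 - 6*T(-5, t(2, 3)) = 3 - (-12)*5*2 = 3 - (-12)*10 = 3 - 6*(-20) = 3 + 120 = 123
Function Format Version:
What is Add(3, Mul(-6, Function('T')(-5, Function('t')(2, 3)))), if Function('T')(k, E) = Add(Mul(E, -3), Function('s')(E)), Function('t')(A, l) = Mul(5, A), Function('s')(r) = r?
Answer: 123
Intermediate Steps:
Function('T')(k, E) = Mul(-2, E) (Function('T')(k, E) = Add(Mul(E, -3), E) = Add(Mul(-3, E), E) = Mul(-2, E))
Add(3, Mul(-6, Function('T')(-5, Function('t')(2, 3)))) = Add(3, Mul(-6, Mul(-2, Mul(5, 2)))) = Add(3, Mul(-6, Mul(-2, 10))) = Add(3, Mul(-6, -20)) = Add(3, 120) = 123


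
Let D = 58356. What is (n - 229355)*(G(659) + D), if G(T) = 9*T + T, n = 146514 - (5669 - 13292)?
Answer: -4885108228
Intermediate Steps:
n = 154137 (n = 146514 - 1*(-7623) = 146514 + 7623 = 154137)
G(T) = 10*T
(n - 229355)*(G(659) + D) = (154137 - 229355)*(10*659 + 58356) = -75218*(6590 + 58356) = -75218*64946 = -4885108228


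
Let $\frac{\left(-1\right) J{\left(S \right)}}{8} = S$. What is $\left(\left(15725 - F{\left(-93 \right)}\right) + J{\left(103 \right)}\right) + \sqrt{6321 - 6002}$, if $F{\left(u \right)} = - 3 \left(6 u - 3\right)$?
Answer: $13218 + \sqrt{319} \approx 13236.0$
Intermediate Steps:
$F{\left(u \right)} = 9 - 18 u$ ($F{\left(u \right)} = - 3 \left(-3 + 6 u\right) = 9 - 18 u$)
$J{\left(S \right)} = - 8 S$
$\left(\left(15725 - F{\left(-93 \right)}\right) + J{\left(103 \right)}\right) + \sqrt{6321 - 6002} = \left(\left(15725 - \left(9 - -1674\right)\right) - 824\right) + \sqrt{6321 - 6002} = \left(\left(15725 - \left(9 + 1674\right)\right) - 824\right) + \sqrt{319} = \left(\left(15725 - 1683\right) - 824\right) + \sqrt{319} = \left(14042 - 824\right) + \sqrt{319} = 13218 + \sqrt{319}$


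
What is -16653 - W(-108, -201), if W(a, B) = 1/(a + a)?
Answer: -3597047/216 ≈ -16653.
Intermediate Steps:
W(a, B) = 1/(2*a)
-16653 - W(-108, -201) = -16653 - 1/(2*(-108)) = -16653 - (-1)/(2*108) = -16653 - 1*(-1/216) = -16653 + 1/216 = -3597047/216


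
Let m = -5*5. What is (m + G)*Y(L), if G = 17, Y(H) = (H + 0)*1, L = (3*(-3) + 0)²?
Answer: -648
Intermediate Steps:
m = -25
L = 81 (L = (-9 + 0)² = (-9)² = 81)
Y(H) = H (Y(H) = H*1 = H)
(m + G)*Y(L) = (-25 + 17)*81 = -8*81 = -648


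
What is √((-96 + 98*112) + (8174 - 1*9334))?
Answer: 18*√30 ≈ 98.590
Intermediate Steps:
√((-96 + 98*112) + (8174 - 1*9334)) = √((-96 + 10976) + (8174 - 9334)) = √(10880 - 1160) = √9720 = 18*√30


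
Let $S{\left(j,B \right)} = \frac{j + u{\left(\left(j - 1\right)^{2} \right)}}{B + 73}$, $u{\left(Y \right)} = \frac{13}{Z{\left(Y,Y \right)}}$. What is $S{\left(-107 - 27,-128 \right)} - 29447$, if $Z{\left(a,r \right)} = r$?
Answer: $- \frac{29514494488}{1002375} \approx -29445.0$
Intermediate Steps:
$u{\left(Y \right)} = \frac{13}{Y}$
$S{\left(j,B \right)} = \frac{j + \frac{13}{\left(-1 + j\right)^{2}}}{73 + B}$ ($S{\left(j,B \right)} = \frac{j + \frac{13}{\left(j - 1\right)^{2}}}{B + 73} = \frac{j + \frac{13}{\left(-1 + j\right)^{2}}}{73 + B}$)
$S{\left(-107 - 27,-128 \right)} - 29447 = \frac{13 + \left(-107 - 27\right) \left(-1 - 134\right)^{2}}{\left(-1 - 134\right)^{2} \left(73 - 128\right)} - 29447 = \frac{13 + \left(-107 - 27\right) \left(-1 - 134\right)^{2}}{\left(-1 - 134\right)^{2} \left(-55\right)} - 29447 = \frac{1}{\left(-1 - 134\right)^{2}} \left(- \frac{1}{55}\right) \left(13 - 134 \left(-1 - 134\right)^{2}\right) - 29447 = \frac{1}{18225} \left(- \frac{1}{55}\right) \left(13 - 134 \left(-135\right)^{2}\right) - 29447 = \frac{1}{18225} \left(- \frac{1}{55}\right) \left(13 - 2442150\right) - 29447 = \frac{1}{18225} \left(- \frac{1}{55}\right) \left(-2442137\right) - 29447 = \frac{2442137}{1002375} - 29447 = - \frac{29514494488}{1002375}$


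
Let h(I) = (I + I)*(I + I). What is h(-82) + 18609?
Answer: 45505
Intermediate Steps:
h(I) = 4*I² (h(I) = (2*I)*(2*I) = 4*I²)
h(-82) + 18609 = 4*(-82)² + 18609 = 4*6724 + 18609 = 26896 + 18609 = 45505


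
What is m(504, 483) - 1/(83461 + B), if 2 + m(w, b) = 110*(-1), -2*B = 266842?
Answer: -5595519/49960 ≈ -112.00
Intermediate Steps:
B = -133421 (B = -1/2*266842 = -133421)
m(w, b) = -112 (m(w, b) = -2 + 110*(-1) = -2 - 110 = -112)
m(504, 483) - 1/(83461 + B) = -112 - 1/(83461 - 133421) = -112 - 1/(-49960) = -112 - 1*(-1/49960) = -112 + 1/49960 = -5595519/49960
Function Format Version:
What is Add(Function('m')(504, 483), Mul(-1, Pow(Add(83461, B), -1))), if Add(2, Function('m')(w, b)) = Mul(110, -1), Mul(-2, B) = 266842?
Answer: Rational(-5595519, 49960) ≈ -112.00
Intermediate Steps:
B = -133421 (B = Mul(Rational(-1, 2), 266842) = -133421)
Function('m')(w, b) = -112 (Function('m')(w, b) = Add(-2, Mul(110, -1)) = Add(-2, -110) = -112)
Add(Function('m')(504, 483), Mul(-1, Pow(Add(83461, B), -1))) = Add(-112, Mul(-1, Pow(Add(83461, -133421), -1))) = Add(-112, Mul(-1, Pow(-49960, -1))) = Add(-112, Mul(-1, Rational(-1, 49960))) = Add(-112, Rational(1, 49960)) = Rational(-5595519, 49960)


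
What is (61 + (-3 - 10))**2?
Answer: 2304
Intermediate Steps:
(61 + (-3 - 10))**2 = (61 - 13)**2 = 48**2 = 2304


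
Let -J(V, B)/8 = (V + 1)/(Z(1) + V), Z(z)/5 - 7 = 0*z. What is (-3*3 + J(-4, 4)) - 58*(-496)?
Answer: 891553/31 ≈ 28760.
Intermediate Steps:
Z(z) = 35 (Z(z) = 35 + 5*(0*z) = 35 + 5*0 = 35 + 0 = 35)
J(V, B) = -8*(1 + V)/(35 + V) (J(V, B) = -8*(V + 1)/(35 + V) = -8*(1 + V)/(35 + V))
(-3*3 + J(-4, 4)) - 58*(-496) = (-3*3 + 8*(-1 - 1*(-4))/(35 - 4)) - 58*(-496) = (-9 + 8*(-1 + 4)/31) + 28768 = (-9 + 8*(1/31)*3) + 28768 = (-9 + 24/31) + 28768 = -255/31 + 28768 = 891553/31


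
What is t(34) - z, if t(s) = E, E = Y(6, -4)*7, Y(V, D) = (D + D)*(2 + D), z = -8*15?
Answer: 232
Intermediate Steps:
z = -120
Y(V, D) = 2*D*(2 + D) (Y(V, D) = (2*D)*(2 + D) = 2*D*(2 + D))
E = 112 (E = (2*(-4)*(2 - 4))*7 = (2*(-4)*(-2))*7 = 16*7 = 112)
t(s) = 112
t(34) - z = 112 - 1*(-120) = 112 + 120 = 232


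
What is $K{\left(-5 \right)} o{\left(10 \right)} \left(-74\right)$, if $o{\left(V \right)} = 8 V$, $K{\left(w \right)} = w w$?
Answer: $-148000$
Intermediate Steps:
$K{\left(w \right)} = w^{2}$
$K{\left(-5 \right)} o{\left(10 \right)} \left(-74\right) = \left(-5\right)^{2} \cdot 8 \cdot 10 \left(-74\right) = 25 \cdot 80 \left(-74\right) = 2000 \left(-74\right) = -148000$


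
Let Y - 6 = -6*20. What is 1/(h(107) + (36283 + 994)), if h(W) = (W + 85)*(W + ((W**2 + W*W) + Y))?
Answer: 1/4432349 ≈ 2.2561e-7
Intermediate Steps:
Y = -114 (Y = 6 - 6*20 = 6 - 120 = -114)
h(W) = (85 + W)*(-114 + W + 2*W**2) (h(W) = (W + 85)*(W + ((W**2 + W*W) - 114)) = (85 + W)*(W + ((W**2 + W**2) - 114)) = (85 + W)*(W + (2*W**2 - 114)) = (85 + W)*(W + (-114 + 2*W**2)) = (85 + W)*(-114 + W + 2*W**2))
1/(h(107) + (36283 + 994)) = 1/((-9690 - 29*107 + 2*107**3 + 171*107**2) + (36283 + 994)) = 1/((-9690 - 3103 + 2*1225043 + 171*11449) + 37277) = 1/((-9690 - 3103 + 2450086 + 1957779) + 37277) = 1/(4395072 + 37277) = 1/4432349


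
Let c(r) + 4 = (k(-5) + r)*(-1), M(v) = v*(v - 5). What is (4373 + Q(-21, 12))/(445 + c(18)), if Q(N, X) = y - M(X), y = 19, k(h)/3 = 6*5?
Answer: 1436/111 ≈ 12.937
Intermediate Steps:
k(h) = 90 (k(h) = 3*(6*5) = 3*30 = 90)
M(v) = v*(-5 + v)
c(r) = -94 - r (c(r) = -4 + (90 + r)*(-1) = -4 + (-90 - r) = -94 - r)
Q(N, X) = 19 - X*(-5 + X)
(4373 + Q(-21, 12))/(445 + c(18)) = (4373 + (19 - 1*12*(-5 + 12)))/(445 + (-94 - 1*18)) = (4373 + (19 - 1*12*7))/(445 + (-94 - 18)) = (4373 + (19 - 84))/(445 - 112) = (4373 - 65)/333 = 4308*(1/333) = 1436/111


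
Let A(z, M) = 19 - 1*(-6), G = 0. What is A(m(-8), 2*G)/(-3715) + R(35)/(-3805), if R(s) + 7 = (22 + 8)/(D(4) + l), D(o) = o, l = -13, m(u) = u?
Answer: -34042/8481345 ≈ -0.0040137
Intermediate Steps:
A(z, M) = 25 (A(z, M) = 19 + 6 = 25)
R(s) = -31/3 (R(s) = -7 + (22 + 8)/(4 - 13) = -7 + 30/(-9) = -7 + 30*(-⅑) = -7 - 10/3 = -31/3)
A(m(-8), 2*G)/(-3715) + R(35)/(-3805) = 25/(-3715) - 31/3/(-3805) = 25*(-1/3715) - 31/3*(-1/3805) = -5/743 + 31/11415 = -34042/8481345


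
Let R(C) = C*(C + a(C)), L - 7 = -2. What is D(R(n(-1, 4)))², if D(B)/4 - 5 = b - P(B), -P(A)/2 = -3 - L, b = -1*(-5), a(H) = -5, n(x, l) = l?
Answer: 576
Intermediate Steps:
L = 5 (L = 7 - 2 = 5)
b = 5
R(C) = C*(-5 + C) (R(C) = C*(C - 5) = C*(-5 + C))
P(A) = 16 (P(A) = -2*(-3 - 1*5) = -2*(-3 - 5) = -2*(-8) = 16)
D(B) = -24 (D(B) = 20 + 4*(5 - 1*16) = 20 + 4*(5 - 16) = 20 + 4*(-11) = 20 - 44 = -24)
D(R(n(-1, 4)))² = (-24)² = 576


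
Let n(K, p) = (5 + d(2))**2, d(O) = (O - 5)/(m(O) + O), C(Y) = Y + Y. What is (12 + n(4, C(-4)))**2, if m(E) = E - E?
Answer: 9409/16 ≈ 588.06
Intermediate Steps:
m(E) = 0
C(Y) = 2*Y
d(O) = (-5 + O)/O (d(O) = (O - 5)/(0 + O) = (-5 + O)/O)
n(K, p) = 49/4 (n(K, p) = (5 + (-5 + 2)/2)**2 = (5 + (1/2)*(-3))**2 = (5 - 3/2)**2 = (7/2)**2 = 49/4)
(12 + n(4, C(-4)))**2 = (12 + 49/4)**2 = (97/4)**2 = 9409/16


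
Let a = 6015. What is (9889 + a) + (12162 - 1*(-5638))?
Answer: 33704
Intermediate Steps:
(9889 + a) + (12162 - 1*(-5638)) = (9889 + 6015) + (12162 - 1*(-5638)) = 15904 + (12162 + 5638) = 15904 + 17800 = 33704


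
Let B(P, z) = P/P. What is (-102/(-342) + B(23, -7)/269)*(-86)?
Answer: -398180/15333 ≈ -25.969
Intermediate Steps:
B(P, z) = 1
(-102/(-342) + B(23, -7)/269)*(-86) = (-102/(-342) + 1/269)*(-86) = (-102*(-1/342) + 1*(1/269))*(-86) = (17/57 + 1/269)*(-86) = (4630/15333)*(-86) = -398180/15333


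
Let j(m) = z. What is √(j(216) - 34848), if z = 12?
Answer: 2*I*√8709 ≈ 186.64*I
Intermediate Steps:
j(m) = 12
√(j(216) - 34848) = √(12 - 34848) = √(-34836) = 2*I*√8709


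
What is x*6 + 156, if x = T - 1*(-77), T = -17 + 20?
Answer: 636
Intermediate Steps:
T = 3
x = 80 (x = 3 - 1*(-77) = 3 + 77 = 80)
x*6 + 156 = 80*6 + 156 = 480 + 156 = 636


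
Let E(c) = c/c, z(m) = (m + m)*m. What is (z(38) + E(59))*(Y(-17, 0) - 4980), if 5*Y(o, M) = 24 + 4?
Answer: -71855208/5 ≈ -1.4371e+7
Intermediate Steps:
Y(o, M) = 28/5 (Y(o, M) = (24 + 4)/5 = (1/5)*28 = 28/5)
z(m) = 2*m**2 (z(m) = (2*m)*m = 2*m**2)
E(c) = 1
(z(38) + E(59))*(Y(-17, 0) - 4980) = (2*38**2 + 1)*(28/5 - 4980) = (2*1444 + 1)*(-24872/5) = (2888 + 1)*(-24872/5) = 2889*(-24872/5) = -71855208/5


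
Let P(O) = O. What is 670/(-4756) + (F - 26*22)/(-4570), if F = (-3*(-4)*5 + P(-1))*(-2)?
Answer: 10987/1086746 ≈ 0.010110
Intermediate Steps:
F = -118 (F = (-3*(-4)*5 - 1)*(-2) = (12*5 - 1)*(-2) = (60 - 1)*(-2) = 59*(-2) = -118)
670/(-4756) + (F - 26*22)/(-4570) = 670/(-4756) + (-118 - 26*22)/(-4570) = 670*(-1/4756) + (-118 - 572)*(-1/4570) = -335/2378 - 690*(-1/4570) = -335/2378 + 69/457 = 10987/1086746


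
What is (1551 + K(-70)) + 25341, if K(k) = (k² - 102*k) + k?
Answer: 38862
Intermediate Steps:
K(k) = k² - 101*k
(1551 + K(-70)) + 25341 = (1551 - 70*(-101 - 70)) + 25341 = (1551 - 70*(-171)) + 25341 = (1551 + 11970) + 25341 = 13521 + 25341 = 38862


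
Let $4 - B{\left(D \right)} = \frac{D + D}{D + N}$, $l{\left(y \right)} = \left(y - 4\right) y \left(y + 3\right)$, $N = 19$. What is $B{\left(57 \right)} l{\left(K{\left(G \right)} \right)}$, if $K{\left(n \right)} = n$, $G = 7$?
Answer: $525$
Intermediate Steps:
$l{\left(y \right)} = y \left(-4 + y\right) \left(3 + y\right)$ ($l{\left(y \right)} = \left(-4 + y\right) y \left(3 + y\right) = y \left(-4 + y\right) \left(3 + y\right)$)
$B{\left(D \right)} = 4 - \frac{2 D}{19 + D}$ ($B{\left(D \right)} = 4 - \frac{D + D}{D + 19} = 4 - \frac{2 D}{19 + D}$)
$B{\left(57 \right)} l{\left(K{\left(G \right)} \right)} = \frac{2 \left(38 + 57\right)}{19 + 57} \cdot 7 \left(-12 + 7^{2} - 7\right) = 2 \cdot \frac{1}{76} \cdot 95 \cdot 7 \left(-12 + 49 - 7\right) = 2 \cdot \frac{1}{76} \cdot 95 \cdot 7 \cdot 30 = \frac{5}{2} \cdot 210 = 525$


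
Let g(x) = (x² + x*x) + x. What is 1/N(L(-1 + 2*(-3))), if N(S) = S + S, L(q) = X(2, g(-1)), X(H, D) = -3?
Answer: -⅙ ≈ -0.16667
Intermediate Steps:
g(x) = x + 2*x² (g(x) = (x² + x²) + x = 2*x² + x = x + 2*x²)
L(q) = -3
N(S) = 2*S
1/N(L(-1 + 2*(-3))) = 1/(2*(-3)) = 1/(-6) = -⅙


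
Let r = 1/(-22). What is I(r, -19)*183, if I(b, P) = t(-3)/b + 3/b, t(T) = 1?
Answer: -16104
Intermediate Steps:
r = -1/22 ≈ -0.045455
I(b, P) = 4/b (I(b, P) = 1/b + 3/b = 4/b)
I(r, -19)*183 = (4/(-1/22))*183 = (4*(-22))*183 = -88*183 = -16104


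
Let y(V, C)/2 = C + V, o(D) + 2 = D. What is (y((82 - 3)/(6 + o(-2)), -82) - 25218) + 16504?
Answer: -8799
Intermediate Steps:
o(D) = -2 + D
y(V, C) = 2*C + 2*V (y(V, C) = 2*(C + V) = 2*C + 2*V)
(y((82 - 3)/(6 + o(-2)), -82) - 25218) + 16504 = ((2*(-82) + 2*((82 - 3)/(6 + (-2 - 2)))) - 25218) + 16504 = ((-164 + 2*(79/(6 - 4))) - 25218) + 16504 = ((-164 + 2*(79/2)) - 25218) + 16504 = ((-164 + 79) - 25218) + 16504 = (-85 - 25218) + 16504 = -25303 + 16504 = -8799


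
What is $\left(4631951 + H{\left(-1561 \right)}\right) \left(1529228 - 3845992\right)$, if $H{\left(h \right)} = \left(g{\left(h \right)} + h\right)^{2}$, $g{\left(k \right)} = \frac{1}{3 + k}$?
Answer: $- \frac{9937900966670309835}{606841} \approx -1.6376 \cdot 10^{13}$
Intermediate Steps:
$H{\left(h \right)} = \left(h + \frac{1}{3 + h}\right)^{2}$ ($H{\left(h \right)} = \left(\frac{1}{3 + h} + h\right)^{2} = \left(h + \frac{1}{3 + h}\right)^{2}$)
$\left(4631951 + H{\left(-1561 \right)}\right) \left(1529228 - 3845992\right) = \left(4631951 + \left(-1561 + \frac{1}{3 - 1561}\right)^{2}\right) \left(1529228 - 3845992\right) = \left(4631951 + \left(-1561 + \frac{1}{-1558}\right)^{2}\right) \left(-2316764\right) = \left(4631951 + \left(-1561 - \frac{1}{1558}\right)^{2}\right) \left(-2316764\right) = \left(4631951 + \left(- \frac{2432039}{1558}\right)^{2}\right) \left(-2316764\right) = \left(4631951 + \frac{5914813697521}{2427364}\right) \left(-2316764\right) = \frac{17158244804685}{2427364} \left(-2316764\right) = - \frac{9937900966670309835}{606841}$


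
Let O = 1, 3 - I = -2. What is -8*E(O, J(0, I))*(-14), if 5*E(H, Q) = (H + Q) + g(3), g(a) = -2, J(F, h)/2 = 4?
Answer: 784/5 ≈ 156.80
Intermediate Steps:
I = 5 (I = 3 - 1*(-2) = 3 + 2 = 5)
J(F, h) = 8 (J(F, h) = 2*4 = 8)
E(H, Q) = -⅖ + H/5 + Q/5 (E(H, Q) = ((H + Q) - 2)/5 = (-2 + H + Q)/5 = -⅖ + H/5 + Q/5)
-8*E(O, J(0, I))*(-14) = -8*(-⅖ + (⅕)*1 + (⅕)*8)*(-14) = -8*(-⅖ + ⅕ + 8/5)*(-14) = -8*7/5*(-14) = -56/5*(-14) = 784/5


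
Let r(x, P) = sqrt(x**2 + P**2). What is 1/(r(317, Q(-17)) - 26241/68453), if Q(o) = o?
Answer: 1796275173/472226194986521 + 4685813209*sqrt(100778)/472226194986521 ≈ 0.0031539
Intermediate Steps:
r(x, P) = sqrt(P**2 + x**2)
1/(r(317, Q(-17)) - 26241/68453) = 1/(sqrt((-17)**2 + 317**2) - 26241/68453) = 1/(sqrt(289 + 100489) - 26241*1/68453) = 1/(sqrt(100778) - 26241/68453) = 1/(-26241/68453 + sqrt(100778))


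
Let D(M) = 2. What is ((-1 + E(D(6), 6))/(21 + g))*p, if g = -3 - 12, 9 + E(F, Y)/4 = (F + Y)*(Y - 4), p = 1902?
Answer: 8559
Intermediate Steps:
E(F, Y) = -36 + 4*(-4 + Y)*(F + Y) (E(F, Y) = -36 + 4*((F + Y)*(Y - 4)) = -36 + 4*((F + Y)*(-4 + Y)) = -36 + 4*((-4 + Y)*(F + Y)) = -36 + 4*(-4 + Y)*(F + Y))
g = -15
((-1 + E(D(6), 6))/(21 + g))*p = ((-1 + (-36 - 16*2 - 16*6 + 4*6**2 + 4*2*6))/(21 - 15))*1902 = ((-1 + (-36 - 32 - 96 + 4*36 + 48))/6)*1902 = ((-1 + (-36 - 32 - 96 + 144 + 48))*(1/6))*1902 = ((-1 + 28)*(1/6))*1902 = (27*(1/6))*1902 = (9/2)*1902 = 8559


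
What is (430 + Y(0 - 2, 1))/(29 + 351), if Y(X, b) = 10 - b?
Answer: 439/380 ≈ 1.1553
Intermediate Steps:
(430 + Y(0 - 2, 1))/(29 + 351) = (430 + (10 - 1*1))/(29 + 351) = (430 + (10 - 1))/380 = (430 + 9)*(1/380) = 439*(1/380) = 439/380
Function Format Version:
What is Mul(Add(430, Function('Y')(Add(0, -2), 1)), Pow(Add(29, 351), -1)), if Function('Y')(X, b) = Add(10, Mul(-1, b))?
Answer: Rational(439, 380) ≈ 1.1553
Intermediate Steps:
Mul(Add(430, Function('Y')(Add(0, -2), 1)), Pow(Add(29, 351), -1)) = Mul(Add(430, Add(10, Mul(-1, 1))), Pow(Add(29, 351), -1)) = Mul(Add(430, Add(10, -1)), Pow(380, -1)) = Mul(Add(430, 9), Rational(1, 380)) = Mul(439, Rational(1, 380)) = Rational(439, 380)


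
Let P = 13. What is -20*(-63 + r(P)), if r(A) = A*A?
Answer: -2120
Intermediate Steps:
r(A) = A²
-20*(-63 + r(P)) = -20*(-63 + 13²) = -20*(-63 + 169) = -20*106 = -2120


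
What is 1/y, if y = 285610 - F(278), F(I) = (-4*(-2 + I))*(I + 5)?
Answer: 1/598042 ≈ 1.6721e-6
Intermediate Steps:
F(I) = (5 + I)*(8 - 4*I) (F(I) = (8 - 4*I)*(5 + I) = (5 + I)*(8 - 4*I))
y = 598042 (y = 285610 - (40 - 12*278 - 4*278²) = 285610 - (40 - 3336 - 4*77284) = 285610 - (40 - 3336 - 309136) = 285610 - 1*(-312432) = 285610 + 312432 = 598042)
1/y = 1/598042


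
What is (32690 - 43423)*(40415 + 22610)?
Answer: -676447325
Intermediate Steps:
(32690 - 43423)*(40415 + 22610) = -10733*63025 = -676447325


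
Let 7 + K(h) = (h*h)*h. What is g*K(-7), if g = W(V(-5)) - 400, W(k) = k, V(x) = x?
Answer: 141750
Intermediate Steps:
g = -405 (g = -5 - 400 = -405)
K(h) = -7 + h**3 (K(h) = -7 + (h*h)*h = -7 + h**2*h = -7 + h**3)
g*K(-7) = -405*(-7 + (-7)**3) = -405*(-7 - 343) = -405*(-350) = 141750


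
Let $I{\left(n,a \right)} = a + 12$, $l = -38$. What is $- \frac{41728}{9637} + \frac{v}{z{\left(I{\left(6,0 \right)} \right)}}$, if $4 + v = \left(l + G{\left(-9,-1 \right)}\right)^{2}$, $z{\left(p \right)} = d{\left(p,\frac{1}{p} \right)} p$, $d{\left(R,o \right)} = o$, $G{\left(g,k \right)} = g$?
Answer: $\frac{21207857}{9637} \approx 2200.7$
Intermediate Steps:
$I{\left(n,a \right)} = 12 + a$
$z{\left(p \right)} = 1$ ($z{\left(p \right)} = \frac{p}{p} = 1$)
$v = 2205$ ($v = -4 + \left(-38 - 9\right)^{2} = -4 + \left(-47\right)^{2} = -4 + 2209 = 2205$)
$- \frac{41728}{9637} + \frac{v}{z{\left(I{\left(6,0 \right)} \right)}} = - \frac{41728}{9637} + \frac{2205}{1} = \left(-41728\right) \frac{1}{9637} + 2205 \cdot 1 = - \frac{41728}{9637} + 2205 = \frac{21207857}{9637}$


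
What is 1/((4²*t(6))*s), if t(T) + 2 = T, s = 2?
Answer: 1/128 ≈ 0.0078125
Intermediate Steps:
t(T) = -2 + T
1/((4²*t(6))*s) = 1/((4²*(-2 + 6))*2) = 1/((16*4)*2) = 1/(64*2) = 1/128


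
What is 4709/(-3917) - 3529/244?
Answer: -14972089/955748 ≈ -15.665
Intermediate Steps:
4709/(-3917) - 3529/244 = 4709*(-1/3917) - 3529*1/244 = -4709/3917 - 3529/244 = -14972089/955748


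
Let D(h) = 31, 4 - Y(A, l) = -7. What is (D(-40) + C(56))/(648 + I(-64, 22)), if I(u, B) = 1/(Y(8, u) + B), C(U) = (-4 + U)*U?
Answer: 97119/21385 ≈ 4.5415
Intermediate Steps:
C(U) = U*(-4 + U)
Y(A, l) = 11 (Y(A, l) = 4 - 1*(-7) = 4 + 7 = 11)
I(u, B) = 1/(11 + B)
(D(-40) + C(56))/(648 + I(-64, 22)) = (31 + 56*(-4 + 56))/(648 + 1/(11 + 22)) = (31 + 56*52)/(648 + 1/33) = (31 + 2912)/(648 + 1/33) = 2943/(21385/33) = 2943*(33/21385) = 97119/21385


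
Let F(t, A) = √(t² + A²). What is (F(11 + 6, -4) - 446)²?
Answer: (446 - √305)² ≈ 1.8364e+5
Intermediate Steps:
F(t, A) = √(A² + t²)
(F(11 + 6, -4) - 446)² = (√((-4)² + (11 + 6)²) - 446)² = (√(16 + 17²) - 446)² = (√(16 + 289) - 446)² = (√305 - 446)² = (-446 + √305)²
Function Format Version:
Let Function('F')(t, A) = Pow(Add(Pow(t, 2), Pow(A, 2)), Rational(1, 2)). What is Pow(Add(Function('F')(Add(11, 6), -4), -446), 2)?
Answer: Pow(Add(446, Mul(-1, Pow(305, Rational(1, 2)))), 2) ≈ 1.8364e+5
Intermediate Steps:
Function('F')(t, A) = Pow(Add(Pow(A, 2), Pow(t, 2)), Rational(1, 2))
Pow(Add(Function('F')(Add(11, 6), -4), -446), 2) = Pow(Add(Pow(Add(Pow(-4, 2), Pow(Add(11, 6), 2)), Rational(1, 2)), -446), 2) = Pow(Add(Pow(Add(16, Pow(17, 2)), Rational(1, 2)), -446), 2) = Pow(Add(Pow(Add(16, 289), Rational(1, 2)), -446), 2) = Pow(Add(Pow(305, Rational(1, 2)), -446), 2) = Pow(Add(-446, Pow(305, Rational(1, 2))), 2)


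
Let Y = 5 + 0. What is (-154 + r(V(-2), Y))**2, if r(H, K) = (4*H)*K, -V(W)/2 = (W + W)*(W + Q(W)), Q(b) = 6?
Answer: 236196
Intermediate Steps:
Y = 5
V(W) = -4*W*(6 + W) (V(W) = -2*(W + W)*(W + 6) = -2*2*W*(6 + W) = -4*W*(6 + W))
r(H, K) = 4*H*K
(-154 + r(V(-2), Y))**2 = (-154 + 4*(-4*(-2)*(6 - 2))*5)**2 = (-154 + 4*(-4*(-2)*4)*5)**2 = (-154 + 4*32*5)**2 = (-154 + 640)**2 = 486**2 = 236196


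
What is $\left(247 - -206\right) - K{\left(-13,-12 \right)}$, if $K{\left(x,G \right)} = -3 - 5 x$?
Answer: $391$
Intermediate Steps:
$\left(247 - -206\right) - K{\left(-13,-12 \right)} = \left(247 - -206\right) - \left(-3 - -65\right) = \left(247 + 206\right) - \left(-3 + 65\right) = 453 - 62 = 391$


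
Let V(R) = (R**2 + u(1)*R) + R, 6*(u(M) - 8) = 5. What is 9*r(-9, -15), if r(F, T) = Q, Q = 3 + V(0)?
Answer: 27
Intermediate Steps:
u(M) = 53/6 (u(M) = 8 + (1/6)*5 = 8 + 5/6 = 53/6)
V(R) = R**2 + 59*R/6 (V(R) = (R**2 + 53*R/6) + R = R**2 + 59*R/6)
Q = 3 (Q = 3 + (1/6)*0*(59 + 6*0) = 3 + (1/6)*0*(59 + 0) = 3 + (1/6)*0*59 = 3 + 0 = 3)
r(F, T) = 3
9*r(-9, -15) = 9*3 = 27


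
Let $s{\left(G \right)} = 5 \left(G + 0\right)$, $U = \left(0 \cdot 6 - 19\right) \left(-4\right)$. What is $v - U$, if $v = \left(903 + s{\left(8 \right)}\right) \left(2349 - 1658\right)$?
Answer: $651537$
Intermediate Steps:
$U = 76$ ($U = \left(0 - 19\right) \left(-4\right) = \left(-19\right) \left(-4\right) = 76$)
$s{\left(G \right)} = 5 G$
$v = 651613$ ($v = \left(903 + 5 \cdot 8\right) \left(2349 - 1658\right) = \left(903 + 40\right) 691 = 943 \cdot 691 = 651613$)
$v - U = 651613 - 76 = 651537$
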